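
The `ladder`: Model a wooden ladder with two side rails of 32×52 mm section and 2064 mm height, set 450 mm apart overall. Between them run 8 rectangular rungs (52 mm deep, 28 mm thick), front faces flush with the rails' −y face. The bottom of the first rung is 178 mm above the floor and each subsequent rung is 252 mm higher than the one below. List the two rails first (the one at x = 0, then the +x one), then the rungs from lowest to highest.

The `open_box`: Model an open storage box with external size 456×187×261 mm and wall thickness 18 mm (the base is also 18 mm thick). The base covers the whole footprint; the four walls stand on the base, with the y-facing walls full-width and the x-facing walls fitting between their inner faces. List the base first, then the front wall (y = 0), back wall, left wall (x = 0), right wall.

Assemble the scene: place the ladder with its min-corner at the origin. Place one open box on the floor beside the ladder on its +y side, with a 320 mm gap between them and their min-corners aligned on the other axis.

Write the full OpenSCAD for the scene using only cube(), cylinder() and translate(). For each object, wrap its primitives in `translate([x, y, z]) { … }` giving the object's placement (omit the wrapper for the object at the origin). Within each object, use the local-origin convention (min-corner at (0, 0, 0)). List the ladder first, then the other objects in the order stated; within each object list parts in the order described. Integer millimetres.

cube([32, 52, 2064]);
translate([418, 0, 0]) cube([32, 52, 2064]);
translate([32, 0, 178]) cube([386, 52, 28]);
translate([32, 0, 430]) cube([386, 52, 28]);
translate([32, 0, 682]) cube([386, 52, 28]);
translate([32, 0, 934]) cube([386, 52, 28]);
translate([32, 0, 1186]) cube([386, 52, 28]);
translate([32, 0, 1438]) cube([386, 52, 28]);
translate([32, 0, 1690]) cube([386, 52, 28]);
translate([32, 0, 1942]) cube([386, 52, 28]);
translate([0, 372, 0]) {
  cube([456, 187, 18]);
  translate([0, 0, 18]) cube([456, 18, 243]);
  translate([0, 169, 18]) cube([456, 18, 243]);
  translate([0, 18, 18]) cube([18, 151, 243]);
  translate([438, 18, 18]) cube([18, 151, 243]);
}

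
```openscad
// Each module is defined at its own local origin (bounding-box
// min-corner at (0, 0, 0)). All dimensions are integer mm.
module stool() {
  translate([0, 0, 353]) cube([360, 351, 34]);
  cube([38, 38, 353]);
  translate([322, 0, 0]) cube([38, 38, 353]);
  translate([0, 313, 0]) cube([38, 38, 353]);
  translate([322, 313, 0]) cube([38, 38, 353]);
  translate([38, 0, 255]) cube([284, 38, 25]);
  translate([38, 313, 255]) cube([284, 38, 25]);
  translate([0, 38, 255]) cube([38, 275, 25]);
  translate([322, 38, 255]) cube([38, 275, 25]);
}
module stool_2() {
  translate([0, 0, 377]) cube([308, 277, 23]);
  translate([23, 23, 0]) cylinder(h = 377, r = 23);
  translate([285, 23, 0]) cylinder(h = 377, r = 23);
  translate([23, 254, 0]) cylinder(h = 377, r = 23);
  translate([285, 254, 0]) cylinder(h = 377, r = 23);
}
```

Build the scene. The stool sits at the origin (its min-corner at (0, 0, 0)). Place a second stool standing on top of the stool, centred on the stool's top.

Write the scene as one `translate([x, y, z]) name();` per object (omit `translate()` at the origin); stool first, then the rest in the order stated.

stool();
translate([26, 37, 387]) stool_2();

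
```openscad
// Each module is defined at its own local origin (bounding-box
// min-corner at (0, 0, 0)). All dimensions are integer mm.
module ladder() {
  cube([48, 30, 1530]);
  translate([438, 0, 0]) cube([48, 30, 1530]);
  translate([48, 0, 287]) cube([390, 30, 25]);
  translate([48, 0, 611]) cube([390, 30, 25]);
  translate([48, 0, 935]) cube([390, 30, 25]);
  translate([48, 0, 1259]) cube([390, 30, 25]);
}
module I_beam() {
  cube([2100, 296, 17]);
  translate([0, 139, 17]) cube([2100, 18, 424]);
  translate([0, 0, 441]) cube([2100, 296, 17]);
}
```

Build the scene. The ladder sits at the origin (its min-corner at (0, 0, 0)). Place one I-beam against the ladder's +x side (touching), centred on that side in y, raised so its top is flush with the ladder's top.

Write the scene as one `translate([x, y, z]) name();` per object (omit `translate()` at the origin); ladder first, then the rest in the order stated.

ladder();
translate([486, -133, 1072]) I_beam();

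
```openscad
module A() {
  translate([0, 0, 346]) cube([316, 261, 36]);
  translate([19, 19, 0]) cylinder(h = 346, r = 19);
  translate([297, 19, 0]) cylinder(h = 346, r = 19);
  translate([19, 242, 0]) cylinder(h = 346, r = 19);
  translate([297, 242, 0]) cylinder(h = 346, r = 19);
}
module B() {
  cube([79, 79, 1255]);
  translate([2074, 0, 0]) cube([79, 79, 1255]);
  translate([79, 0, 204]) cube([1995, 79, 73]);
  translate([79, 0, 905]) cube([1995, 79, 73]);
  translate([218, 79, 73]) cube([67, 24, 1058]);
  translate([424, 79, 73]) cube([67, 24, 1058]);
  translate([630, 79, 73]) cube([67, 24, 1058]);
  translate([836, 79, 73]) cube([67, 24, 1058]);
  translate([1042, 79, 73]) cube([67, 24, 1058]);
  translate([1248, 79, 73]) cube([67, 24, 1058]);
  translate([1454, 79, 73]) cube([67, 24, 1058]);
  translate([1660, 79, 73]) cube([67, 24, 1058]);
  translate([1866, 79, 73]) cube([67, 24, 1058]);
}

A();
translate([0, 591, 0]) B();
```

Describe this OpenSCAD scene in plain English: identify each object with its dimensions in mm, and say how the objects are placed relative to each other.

A is a four-legged stool. The seat is a 316×261×36 mm slab whose top surface is at z = 382 mm; four round legs, each 38 mm in diameter, run from the floor (z = 0) to the underside of the seat, each leg's axis is inset half a diameter from the nearest pair of seat edges (so the leg's bounding box is flush with the corner).

B is a fence section. Two 79×79 mm posts, 1255 mm tall, stand on the floor with a clear span of 1995 mm between their inner faces. Two horizontal rails of 79×73 mm section span the gap between the posts with their undersides at z = 204 mm and z = 905 mm, flush with the posts' −y face. 9 pickets, each 67 mm wide, 24 mm thick and 1058 mm tall, are fixed to the +y face of the rails with their bottoms at z = 73 mm, evenly spaced across the span with equal gaps (rounded down to the nearest mm) at the −x end and between each pair — any rounding remainder accumulates at the +x end.

The fence section is on the floor beside the stool on its +y side.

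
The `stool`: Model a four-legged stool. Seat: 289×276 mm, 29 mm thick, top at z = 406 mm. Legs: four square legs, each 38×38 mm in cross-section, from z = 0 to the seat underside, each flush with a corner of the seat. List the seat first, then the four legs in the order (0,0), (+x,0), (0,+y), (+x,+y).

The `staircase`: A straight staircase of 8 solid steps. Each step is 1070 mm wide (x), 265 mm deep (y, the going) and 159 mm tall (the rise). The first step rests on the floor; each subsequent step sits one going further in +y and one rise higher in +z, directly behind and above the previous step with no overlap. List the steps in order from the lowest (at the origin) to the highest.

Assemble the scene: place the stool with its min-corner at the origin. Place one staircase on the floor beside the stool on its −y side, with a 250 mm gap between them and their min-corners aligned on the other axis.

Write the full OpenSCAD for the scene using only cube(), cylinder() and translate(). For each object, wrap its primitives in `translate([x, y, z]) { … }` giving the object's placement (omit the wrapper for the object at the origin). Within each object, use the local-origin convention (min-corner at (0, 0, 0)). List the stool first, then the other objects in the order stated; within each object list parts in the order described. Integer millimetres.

translate([0, 0, 377]) cube([289, 276, 29]);
cube([38, 38, 377]);
translate([251, 0, 0]) cube([38, 38, 377]);
translate([0, 238, 0]) cube([38, 38, 377]);
translate([251, 238, 0]) cube([38, 38, 377]);
translate([0, -2370, 0]) {
  cube([1070, 265, 159]);
  translate([0, 265, 159]) cube([1070, 265, 159]);
  translate([0, 530, 318]) cube([1070, 265, 159]);
  translate([0, 795, 477]) cube([1070, 265, 159]);
  translate([0, 1060, 636]) cube([1070, 265, 159]);
  translate([0, 1325, 795]) cube([1070, 265, 159]);
  translate([0, 1590, 954]) cube([1070, 265, 159]);
  translate([0, 1855, 1113]) cube([1070, 265, 159]);
}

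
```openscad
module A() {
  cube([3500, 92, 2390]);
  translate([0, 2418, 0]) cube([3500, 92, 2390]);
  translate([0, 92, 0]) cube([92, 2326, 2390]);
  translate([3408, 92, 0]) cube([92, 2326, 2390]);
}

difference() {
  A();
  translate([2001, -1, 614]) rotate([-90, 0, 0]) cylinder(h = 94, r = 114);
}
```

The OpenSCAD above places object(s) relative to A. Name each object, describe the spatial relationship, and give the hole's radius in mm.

A is a house frame. The house frame has a circular hole through its front wall. The hole's radius is 114 mm.

The subtracted cylinder has r = 114 mm.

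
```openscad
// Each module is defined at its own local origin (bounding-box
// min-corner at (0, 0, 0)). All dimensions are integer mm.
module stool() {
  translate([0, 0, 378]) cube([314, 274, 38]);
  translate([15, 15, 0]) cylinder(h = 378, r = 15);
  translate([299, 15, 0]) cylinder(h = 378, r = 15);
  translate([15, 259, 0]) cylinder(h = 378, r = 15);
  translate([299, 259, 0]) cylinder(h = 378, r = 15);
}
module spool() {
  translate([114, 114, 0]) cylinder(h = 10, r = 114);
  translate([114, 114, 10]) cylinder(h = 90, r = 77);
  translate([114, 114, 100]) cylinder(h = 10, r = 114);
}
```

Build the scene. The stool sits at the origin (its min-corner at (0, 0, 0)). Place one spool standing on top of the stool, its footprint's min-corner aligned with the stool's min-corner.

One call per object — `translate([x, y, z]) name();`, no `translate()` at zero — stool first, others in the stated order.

stool();
translate([0, 0, 416]) spool();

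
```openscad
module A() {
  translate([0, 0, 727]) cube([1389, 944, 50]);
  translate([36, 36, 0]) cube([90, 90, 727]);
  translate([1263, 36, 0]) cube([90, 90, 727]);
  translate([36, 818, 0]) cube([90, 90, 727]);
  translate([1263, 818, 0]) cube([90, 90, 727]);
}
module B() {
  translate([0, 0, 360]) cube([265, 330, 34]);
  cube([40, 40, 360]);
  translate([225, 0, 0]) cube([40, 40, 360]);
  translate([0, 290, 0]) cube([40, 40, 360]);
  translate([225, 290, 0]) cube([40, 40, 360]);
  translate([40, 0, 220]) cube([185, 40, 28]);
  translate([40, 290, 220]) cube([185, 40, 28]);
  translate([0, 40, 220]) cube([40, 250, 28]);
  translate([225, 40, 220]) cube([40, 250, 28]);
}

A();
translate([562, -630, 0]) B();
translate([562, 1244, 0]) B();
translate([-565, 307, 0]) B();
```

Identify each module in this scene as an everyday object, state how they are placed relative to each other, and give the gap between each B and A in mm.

Each stool's nearest face is 300 mm from the table's bounding box.

A is a table. B is a stool. Three stools sit around the table at the −y, +y, −x sides. The gap between each stool and the table is 300 mm.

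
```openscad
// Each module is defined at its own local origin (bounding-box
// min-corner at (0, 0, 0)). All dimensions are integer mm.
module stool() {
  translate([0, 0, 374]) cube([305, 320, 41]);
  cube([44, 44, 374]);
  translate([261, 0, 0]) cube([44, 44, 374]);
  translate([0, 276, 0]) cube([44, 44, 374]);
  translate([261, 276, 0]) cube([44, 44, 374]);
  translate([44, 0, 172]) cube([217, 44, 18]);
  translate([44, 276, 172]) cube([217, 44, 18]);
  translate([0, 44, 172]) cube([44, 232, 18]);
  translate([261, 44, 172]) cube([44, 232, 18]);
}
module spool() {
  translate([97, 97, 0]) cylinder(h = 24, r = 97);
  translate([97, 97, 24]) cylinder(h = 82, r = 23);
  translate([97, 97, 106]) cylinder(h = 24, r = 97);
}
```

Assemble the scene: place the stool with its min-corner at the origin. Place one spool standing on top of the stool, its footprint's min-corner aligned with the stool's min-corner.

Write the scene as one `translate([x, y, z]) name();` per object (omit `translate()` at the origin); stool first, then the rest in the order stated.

stool();
translate([0, 0, 415]) spool();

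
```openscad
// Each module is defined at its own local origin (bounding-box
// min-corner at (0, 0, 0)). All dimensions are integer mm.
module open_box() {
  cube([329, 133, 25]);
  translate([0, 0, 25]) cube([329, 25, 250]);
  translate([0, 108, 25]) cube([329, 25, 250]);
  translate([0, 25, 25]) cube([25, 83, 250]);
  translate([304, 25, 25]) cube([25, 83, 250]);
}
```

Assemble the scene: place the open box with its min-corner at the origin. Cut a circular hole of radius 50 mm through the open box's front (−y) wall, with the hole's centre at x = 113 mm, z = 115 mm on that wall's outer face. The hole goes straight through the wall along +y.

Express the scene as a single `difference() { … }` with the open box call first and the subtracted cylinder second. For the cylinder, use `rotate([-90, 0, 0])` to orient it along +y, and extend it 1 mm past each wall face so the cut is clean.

difference() {
  open_box();
  translate([113, -1, 115]) rotate([-90, 0, 0]) cylinder(h = 27, r = 50);
}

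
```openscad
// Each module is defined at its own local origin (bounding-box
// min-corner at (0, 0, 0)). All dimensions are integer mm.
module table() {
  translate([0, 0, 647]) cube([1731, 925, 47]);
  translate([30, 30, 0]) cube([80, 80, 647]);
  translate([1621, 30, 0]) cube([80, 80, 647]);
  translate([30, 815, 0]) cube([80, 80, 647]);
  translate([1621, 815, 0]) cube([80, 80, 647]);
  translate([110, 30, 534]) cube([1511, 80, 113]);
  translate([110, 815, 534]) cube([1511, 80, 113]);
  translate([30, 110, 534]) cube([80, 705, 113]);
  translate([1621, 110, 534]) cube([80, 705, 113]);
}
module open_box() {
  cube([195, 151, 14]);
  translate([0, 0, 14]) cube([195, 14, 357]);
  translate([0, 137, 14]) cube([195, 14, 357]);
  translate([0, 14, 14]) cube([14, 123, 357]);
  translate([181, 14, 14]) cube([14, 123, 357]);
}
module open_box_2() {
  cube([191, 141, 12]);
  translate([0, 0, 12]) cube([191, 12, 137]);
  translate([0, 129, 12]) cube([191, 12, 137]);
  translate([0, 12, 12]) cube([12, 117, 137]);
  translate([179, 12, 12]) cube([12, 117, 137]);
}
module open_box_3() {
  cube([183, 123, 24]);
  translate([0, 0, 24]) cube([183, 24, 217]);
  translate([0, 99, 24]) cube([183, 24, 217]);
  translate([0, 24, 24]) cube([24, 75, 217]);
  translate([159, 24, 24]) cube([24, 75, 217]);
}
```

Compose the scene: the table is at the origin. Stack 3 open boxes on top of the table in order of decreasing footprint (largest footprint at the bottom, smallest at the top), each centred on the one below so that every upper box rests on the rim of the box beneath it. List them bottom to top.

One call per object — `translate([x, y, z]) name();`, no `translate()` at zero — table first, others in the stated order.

table();
translate([768, 387, 694]) open_box();
translate([770, 392, 1065]) open_box_2();
translate([774, 401, 1214]) open_box_3();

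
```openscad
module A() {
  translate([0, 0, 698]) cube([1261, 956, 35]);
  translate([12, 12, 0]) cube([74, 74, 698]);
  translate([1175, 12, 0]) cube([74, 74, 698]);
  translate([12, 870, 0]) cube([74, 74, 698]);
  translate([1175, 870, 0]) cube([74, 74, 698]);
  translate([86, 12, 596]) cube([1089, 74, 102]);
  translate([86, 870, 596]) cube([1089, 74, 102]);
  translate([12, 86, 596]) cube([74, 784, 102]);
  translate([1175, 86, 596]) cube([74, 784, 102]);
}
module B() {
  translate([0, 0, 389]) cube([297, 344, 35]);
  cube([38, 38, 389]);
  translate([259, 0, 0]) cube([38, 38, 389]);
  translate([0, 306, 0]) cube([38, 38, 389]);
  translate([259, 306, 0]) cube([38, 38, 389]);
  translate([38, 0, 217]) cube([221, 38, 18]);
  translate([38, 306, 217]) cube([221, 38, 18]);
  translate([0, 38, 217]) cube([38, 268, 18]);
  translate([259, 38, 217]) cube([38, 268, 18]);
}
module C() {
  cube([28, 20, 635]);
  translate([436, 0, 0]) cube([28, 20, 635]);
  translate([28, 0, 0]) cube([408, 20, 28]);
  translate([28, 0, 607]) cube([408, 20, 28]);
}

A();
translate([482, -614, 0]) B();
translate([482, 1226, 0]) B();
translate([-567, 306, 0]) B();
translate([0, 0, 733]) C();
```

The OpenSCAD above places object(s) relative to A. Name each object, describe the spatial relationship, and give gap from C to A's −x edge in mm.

A is a table. B is a stool. C is a picture frame. Three stools sit around the table at the −y, +y, −x sides. The picture frame is on top of the table. The gap from the picture frame to the table's −x edge is 0 mm.

The picture frame's min-x is at 0; the table's min-x is 0; gap = 0 mm.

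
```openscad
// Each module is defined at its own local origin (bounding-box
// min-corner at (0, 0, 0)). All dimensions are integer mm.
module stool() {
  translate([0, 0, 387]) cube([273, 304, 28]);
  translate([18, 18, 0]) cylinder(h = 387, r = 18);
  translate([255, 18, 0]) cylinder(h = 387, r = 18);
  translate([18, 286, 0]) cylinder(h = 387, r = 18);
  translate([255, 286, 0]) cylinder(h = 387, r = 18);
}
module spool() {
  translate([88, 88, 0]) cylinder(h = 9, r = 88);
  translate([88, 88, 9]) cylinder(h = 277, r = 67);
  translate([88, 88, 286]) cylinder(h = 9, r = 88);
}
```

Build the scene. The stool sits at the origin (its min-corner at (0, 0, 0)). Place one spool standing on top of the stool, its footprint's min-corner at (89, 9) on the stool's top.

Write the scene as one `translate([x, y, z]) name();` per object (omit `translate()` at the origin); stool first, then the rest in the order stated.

stool();
translate([89, 9, 415]) spool();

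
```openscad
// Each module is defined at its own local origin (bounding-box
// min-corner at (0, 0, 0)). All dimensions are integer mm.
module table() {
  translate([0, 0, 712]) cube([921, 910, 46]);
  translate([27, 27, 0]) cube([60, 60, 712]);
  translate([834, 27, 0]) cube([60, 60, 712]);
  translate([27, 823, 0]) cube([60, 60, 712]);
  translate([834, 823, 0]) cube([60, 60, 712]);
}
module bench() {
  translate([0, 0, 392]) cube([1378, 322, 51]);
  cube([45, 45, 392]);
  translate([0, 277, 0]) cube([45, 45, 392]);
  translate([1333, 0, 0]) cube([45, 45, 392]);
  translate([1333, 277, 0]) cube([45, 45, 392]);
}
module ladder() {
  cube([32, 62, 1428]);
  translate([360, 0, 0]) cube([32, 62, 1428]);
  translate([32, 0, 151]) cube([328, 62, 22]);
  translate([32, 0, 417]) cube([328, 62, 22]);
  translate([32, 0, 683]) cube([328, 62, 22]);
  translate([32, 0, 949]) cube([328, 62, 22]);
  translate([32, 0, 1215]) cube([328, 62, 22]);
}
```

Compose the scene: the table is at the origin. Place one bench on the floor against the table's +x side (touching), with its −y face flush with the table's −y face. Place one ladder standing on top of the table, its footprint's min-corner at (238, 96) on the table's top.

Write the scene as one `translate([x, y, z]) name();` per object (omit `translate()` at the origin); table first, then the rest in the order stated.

table();
translate([921, 0, 0]) bench();
translate([238, 96, 758]) ladder();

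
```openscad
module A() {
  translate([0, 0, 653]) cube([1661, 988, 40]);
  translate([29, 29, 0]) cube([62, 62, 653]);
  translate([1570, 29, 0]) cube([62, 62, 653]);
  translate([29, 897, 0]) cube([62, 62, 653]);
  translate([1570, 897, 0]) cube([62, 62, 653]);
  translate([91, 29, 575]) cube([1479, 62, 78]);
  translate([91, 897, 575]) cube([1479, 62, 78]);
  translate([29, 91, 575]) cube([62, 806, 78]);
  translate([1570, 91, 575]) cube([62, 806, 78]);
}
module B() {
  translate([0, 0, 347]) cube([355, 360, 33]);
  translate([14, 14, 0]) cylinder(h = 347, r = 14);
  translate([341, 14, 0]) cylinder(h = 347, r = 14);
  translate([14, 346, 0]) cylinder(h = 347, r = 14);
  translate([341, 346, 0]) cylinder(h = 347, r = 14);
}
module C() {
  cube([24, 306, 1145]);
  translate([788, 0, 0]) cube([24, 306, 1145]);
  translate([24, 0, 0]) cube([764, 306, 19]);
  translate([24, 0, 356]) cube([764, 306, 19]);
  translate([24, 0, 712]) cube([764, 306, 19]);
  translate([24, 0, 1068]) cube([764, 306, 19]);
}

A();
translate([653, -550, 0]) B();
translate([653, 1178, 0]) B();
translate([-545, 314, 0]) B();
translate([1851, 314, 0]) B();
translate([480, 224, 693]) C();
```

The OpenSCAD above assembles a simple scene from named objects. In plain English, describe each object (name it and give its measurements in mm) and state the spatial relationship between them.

A is a rectangular dining table. The top is 1661×988×40 mm with its upper surface at z = 693 mm. It stands on four 62×62 mm square legs, each inset 29 mm from the nearest pair of top edges, running from the floor to the underside of the top. Four apron rails, 62 mm thick and 78 mm tall, run between adjacent legs with their top edges flush with the underside of the top and their outer faces flush with the legs' outer faces.

B is a four-legged stool. The seat is 355×360 mm, 33 mm thick, top at z = 380 mm. It stands on four round legs, each 28 mm in diameter, from z = 0 to the seat underside, each leg's axis is inset half a diameter from the nearest pair of seat edges (so the leg's bounding box is flush with the corner).

C is a bookshelf 812 mm wide overall, 306 mm deep and 1145 mm tall. The two sides are 24 mm thick vertical panels. 4 horizontal shelves of 19 mm thickness span between the inner faces of the sides; the lowest shelf sits on the floor and shelves are stacked with a clear vertical gap of 337 mm between each pair.

Four stools sit around the table at the −y, +y, −x, +x sides. The bookshelf is on top of the table.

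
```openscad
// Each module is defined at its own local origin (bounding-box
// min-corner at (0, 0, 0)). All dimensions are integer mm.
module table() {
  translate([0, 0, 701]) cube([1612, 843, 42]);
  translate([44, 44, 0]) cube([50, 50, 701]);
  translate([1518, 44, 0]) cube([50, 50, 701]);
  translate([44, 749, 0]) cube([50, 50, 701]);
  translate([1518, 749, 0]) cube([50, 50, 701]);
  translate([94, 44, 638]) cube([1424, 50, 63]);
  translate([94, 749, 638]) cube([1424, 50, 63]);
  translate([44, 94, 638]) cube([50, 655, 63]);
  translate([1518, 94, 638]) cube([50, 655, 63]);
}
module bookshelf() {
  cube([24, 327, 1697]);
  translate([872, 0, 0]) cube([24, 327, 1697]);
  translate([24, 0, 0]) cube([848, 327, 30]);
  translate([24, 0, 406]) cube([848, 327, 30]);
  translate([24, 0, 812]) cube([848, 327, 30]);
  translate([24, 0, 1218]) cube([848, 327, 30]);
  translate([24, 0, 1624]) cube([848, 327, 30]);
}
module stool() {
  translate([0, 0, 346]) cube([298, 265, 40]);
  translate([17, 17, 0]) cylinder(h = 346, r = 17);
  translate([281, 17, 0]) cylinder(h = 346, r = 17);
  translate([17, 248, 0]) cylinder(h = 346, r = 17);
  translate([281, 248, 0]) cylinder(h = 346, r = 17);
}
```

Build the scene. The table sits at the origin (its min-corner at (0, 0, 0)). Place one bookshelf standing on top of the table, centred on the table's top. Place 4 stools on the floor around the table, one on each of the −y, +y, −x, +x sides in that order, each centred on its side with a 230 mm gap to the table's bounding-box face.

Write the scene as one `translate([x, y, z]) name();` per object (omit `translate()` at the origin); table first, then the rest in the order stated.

table();
translate([358, 258, 743]) bookshelf();
translate([657, -495, 0]) stool();
translate([657, 1073, 0]) stool();
translate([-528, 289, 0]) stool();
translate([1842, 289, 0]) stool();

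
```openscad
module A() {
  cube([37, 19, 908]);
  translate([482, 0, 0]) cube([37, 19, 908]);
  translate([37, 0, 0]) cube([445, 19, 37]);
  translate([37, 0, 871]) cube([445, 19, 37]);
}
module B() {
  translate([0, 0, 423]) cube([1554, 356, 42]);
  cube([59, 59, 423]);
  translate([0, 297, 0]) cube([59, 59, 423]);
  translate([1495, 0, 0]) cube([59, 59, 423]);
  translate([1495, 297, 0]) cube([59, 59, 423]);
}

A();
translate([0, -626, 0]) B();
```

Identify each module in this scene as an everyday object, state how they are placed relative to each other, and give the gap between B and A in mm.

The bench's nearest face is 270 mm from the picture frame's −y face.

A is a picture frame. B is a bench. The bench is on the floor beside the picture frame on its −y side. The gap between the bench and the picture frame is 270 mm.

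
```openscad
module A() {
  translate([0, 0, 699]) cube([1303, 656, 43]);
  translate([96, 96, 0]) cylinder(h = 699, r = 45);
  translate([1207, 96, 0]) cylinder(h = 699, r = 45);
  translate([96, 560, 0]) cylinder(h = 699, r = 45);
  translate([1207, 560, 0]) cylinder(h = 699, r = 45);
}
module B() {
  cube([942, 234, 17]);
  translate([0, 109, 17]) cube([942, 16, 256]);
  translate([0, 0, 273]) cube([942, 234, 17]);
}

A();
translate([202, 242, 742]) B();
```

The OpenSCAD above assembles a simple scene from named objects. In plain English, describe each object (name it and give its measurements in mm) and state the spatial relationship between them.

A is a table: top 1303 mm (x) × 656 mm (y), 43 mm thick, upper face at z = 742 mm, on four round legs of 90 mm diameter, each leg's bounding box inset 51 mm from the nearest pair of top edges, running from z = 0 to the bottom of the top.

B is an I-beam lying along x, 942 mm long. Overall section height 290 mm. Two flanges 234 mm wide (y) and 17 mm thick, one on the floor and one at the top; a web 16 mm thick runs between them, centred on the flange width.

The I-beam is on top of the table.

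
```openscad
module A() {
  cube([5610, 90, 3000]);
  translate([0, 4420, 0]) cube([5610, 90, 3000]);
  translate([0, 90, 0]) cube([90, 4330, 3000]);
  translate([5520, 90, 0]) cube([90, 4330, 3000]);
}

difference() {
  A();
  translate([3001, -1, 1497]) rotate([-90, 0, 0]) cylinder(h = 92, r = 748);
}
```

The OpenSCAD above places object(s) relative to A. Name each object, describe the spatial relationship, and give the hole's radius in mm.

The subtracted cylinder has r = 748 mm.

A is a house frame. The house frame has a circular hole through its front wall. The hole's radius is 748 mm.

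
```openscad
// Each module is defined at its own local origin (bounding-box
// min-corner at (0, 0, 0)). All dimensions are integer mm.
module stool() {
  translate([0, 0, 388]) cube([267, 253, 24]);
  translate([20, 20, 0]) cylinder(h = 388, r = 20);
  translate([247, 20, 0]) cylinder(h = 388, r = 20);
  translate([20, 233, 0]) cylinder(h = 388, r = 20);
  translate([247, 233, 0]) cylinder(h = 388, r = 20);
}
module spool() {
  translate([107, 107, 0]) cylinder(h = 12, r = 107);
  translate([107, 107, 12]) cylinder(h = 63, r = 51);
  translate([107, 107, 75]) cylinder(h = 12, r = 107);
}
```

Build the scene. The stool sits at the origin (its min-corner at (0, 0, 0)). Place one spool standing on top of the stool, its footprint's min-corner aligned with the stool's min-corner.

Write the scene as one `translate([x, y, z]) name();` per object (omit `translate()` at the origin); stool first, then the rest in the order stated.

stool();
translate([0, 0, 412]) spool();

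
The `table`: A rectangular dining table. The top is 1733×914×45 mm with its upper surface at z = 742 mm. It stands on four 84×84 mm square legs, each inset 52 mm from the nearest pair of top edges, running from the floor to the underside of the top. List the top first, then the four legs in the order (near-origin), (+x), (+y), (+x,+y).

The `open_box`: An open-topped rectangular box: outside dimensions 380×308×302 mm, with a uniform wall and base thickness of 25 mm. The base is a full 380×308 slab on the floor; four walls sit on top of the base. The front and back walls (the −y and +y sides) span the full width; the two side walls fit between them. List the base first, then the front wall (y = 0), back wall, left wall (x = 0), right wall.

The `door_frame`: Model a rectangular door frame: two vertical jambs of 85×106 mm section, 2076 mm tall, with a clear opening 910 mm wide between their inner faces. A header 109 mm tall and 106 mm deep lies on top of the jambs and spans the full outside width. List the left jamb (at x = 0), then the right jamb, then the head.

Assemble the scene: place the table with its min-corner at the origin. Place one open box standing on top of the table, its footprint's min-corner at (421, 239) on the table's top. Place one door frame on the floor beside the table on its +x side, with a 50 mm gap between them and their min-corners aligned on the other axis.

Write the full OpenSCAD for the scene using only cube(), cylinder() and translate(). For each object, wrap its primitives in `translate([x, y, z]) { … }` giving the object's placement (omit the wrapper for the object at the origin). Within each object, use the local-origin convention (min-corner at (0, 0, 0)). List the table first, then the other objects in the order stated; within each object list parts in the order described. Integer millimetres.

translate([0, 0, 697]) cube([1733, 914, 45]);
translate([52, 52, 0]) cube([84, 84, 697]);
translate([1597, 52, 0]) cube([84, 84, 697]);
translate([52, 778, 0]) cube([84, 84, 697]);
translate([1597, 778, 0]) cube([84, 84, 697]);
translate([421, 239, 742]) {
  cube([380, 308, 25]);
  translate([0, 0, 25]) cube([380, 25, 277]);
  translate([0, 283, 25]) cube([380, 25, 277]);
  translate([0, 25, 25]) cube([25, 258, 277]);
  translate([355, 25, 25]) cube([25, 258, 277]);
}
translate([1783, 0, 0]) {
  cube([85, 106, 2076]);
  translate([995, 0, 0]) cube([85, 106, 2076]);
  translate([0, 0, 2076]) cube([1080, 106, 109]);
}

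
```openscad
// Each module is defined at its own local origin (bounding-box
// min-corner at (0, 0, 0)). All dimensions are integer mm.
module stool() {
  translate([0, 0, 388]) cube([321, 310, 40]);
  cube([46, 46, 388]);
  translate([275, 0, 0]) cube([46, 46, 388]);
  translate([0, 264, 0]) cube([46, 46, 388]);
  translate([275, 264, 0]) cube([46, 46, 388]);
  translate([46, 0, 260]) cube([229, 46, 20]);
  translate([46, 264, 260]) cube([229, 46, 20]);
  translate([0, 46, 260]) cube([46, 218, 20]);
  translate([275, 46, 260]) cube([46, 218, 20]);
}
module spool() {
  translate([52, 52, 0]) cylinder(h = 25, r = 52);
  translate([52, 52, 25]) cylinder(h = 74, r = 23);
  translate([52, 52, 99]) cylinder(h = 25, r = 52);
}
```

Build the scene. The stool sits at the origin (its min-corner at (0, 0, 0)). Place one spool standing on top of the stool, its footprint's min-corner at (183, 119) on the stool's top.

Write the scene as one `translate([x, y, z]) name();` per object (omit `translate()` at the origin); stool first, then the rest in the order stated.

stool();
translate([183, 119, 428]) spool();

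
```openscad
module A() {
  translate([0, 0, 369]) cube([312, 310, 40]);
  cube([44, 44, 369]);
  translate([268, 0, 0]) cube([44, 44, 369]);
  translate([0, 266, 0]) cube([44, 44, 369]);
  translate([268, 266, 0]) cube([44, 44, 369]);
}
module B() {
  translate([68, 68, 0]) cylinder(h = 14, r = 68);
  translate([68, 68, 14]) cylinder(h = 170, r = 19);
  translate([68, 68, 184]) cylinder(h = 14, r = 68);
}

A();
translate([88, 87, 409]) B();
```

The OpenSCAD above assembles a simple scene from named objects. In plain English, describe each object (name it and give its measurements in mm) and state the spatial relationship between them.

A is a simple wooden stool: a rectangular seat 312 mm (x) by 310 mm (y), 40 mm thick, top face at z = 409 mm, on four square legs, each 44×44 mm in cross-section. The legs rest on z = 0, each flush with a corner of the seat.

B is a spool: two coaxial disc flanges of radius 68 mm and thickness 14 mm, joined by a core cylinder of radius 19 mm and height 170 mm. The lower flange rests on z = 0 and the three cylinders share a vertical axis.

The spool is on top of the stool, centred.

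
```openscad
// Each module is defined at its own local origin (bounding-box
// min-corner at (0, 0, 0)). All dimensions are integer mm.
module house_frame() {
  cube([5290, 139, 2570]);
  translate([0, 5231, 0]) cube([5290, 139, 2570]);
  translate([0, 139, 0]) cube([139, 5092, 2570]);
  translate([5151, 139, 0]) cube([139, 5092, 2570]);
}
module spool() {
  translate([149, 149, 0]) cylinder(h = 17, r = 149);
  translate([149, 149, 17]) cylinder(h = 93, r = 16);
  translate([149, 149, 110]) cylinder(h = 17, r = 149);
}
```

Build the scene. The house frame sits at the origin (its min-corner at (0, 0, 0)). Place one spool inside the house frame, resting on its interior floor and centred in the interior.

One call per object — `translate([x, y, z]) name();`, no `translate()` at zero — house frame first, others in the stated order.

house_frame();
translate([2496, 2536, 0]) spool();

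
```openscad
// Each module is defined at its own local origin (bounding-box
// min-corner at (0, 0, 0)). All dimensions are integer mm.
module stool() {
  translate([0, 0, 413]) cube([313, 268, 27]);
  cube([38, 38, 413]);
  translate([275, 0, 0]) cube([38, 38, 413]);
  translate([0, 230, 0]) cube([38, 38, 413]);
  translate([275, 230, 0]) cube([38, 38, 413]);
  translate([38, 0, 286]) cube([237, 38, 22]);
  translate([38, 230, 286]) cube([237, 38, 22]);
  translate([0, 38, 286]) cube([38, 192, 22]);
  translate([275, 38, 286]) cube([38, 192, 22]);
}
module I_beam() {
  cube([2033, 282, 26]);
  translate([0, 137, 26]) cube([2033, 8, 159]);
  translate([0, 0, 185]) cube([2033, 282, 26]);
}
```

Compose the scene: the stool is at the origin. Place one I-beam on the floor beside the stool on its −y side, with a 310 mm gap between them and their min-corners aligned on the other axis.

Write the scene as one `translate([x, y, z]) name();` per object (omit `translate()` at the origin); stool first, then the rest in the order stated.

stool();
translate([0, -592, 0]) I_beam();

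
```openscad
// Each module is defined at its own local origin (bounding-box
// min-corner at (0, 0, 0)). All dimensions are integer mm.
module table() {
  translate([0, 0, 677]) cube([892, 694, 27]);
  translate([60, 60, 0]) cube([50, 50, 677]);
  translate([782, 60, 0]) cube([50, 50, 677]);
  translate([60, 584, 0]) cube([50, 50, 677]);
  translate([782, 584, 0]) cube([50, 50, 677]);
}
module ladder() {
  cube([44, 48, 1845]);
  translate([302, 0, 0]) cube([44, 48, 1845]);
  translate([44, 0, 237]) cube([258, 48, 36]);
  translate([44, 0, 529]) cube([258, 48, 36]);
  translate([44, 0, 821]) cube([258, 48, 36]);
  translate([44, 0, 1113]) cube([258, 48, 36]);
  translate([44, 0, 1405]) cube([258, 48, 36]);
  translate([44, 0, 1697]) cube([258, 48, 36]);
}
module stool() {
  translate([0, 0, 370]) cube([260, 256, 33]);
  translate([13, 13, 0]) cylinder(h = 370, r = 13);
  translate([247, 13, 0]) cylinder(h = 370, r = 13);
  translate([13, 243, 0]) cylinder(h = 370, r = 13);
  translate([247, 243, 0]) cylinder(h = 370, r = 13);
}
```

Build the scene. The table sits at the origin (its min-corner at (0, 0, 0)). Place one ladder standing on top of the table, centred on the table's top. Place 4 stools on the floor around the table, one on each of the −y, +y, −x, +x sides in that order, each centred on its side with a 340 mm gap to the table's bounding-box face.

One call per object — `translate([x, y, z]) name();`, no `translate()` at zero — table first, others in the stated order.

table();
translate([273, 323, 704]) ladder();
translate([316, -596, 0]) stool();
translate([316, 1034, 0]) stool();
translate([-600, 219, 0]) stool();
translate([1232, 219, 0]) stool();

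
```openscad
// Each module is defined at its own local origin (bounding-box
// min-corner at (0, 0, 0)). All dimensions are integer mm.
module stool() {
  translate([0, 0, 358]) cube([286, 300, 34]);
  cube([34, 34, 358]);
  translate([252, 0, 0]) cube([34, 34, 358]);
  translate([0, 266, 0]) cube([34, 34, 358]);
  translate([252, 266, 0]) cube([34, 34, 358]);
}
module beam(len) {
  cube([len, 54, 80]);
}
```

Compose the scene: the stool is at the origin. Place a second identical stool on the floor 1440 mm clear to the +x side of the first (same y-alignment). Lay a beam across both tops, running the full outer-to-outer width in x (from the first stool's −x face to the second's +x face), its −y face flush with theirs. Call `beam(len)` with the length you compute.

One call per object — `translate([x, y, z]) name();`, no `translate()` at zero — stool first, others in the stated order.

stool();
translate([1726, 0, 0]) stool();
translate([0, 0, 392]) beam(2012);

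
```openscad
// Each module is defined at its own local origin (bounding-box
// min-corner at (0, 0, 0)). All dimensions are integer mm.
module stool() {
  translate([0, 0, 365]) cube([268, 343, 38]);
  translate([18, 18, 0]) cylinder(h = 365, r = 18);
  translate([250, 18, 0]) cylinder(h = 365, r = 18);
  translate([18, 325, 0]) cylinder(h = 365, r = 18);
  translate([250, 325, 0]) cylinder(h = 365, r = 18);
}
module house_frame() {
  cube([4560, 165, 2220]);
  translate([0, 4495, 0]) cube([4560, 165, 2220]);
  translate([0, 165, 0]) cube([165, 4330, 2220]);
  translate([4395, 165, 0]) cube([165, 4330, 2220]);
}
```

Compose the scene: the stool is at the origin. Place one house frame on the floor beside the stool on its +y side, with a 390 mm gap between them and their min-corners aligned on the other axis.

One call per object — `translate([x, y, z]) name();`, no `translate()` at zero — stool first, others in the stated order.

stool();
translate([0, 733, 0]) house_frame();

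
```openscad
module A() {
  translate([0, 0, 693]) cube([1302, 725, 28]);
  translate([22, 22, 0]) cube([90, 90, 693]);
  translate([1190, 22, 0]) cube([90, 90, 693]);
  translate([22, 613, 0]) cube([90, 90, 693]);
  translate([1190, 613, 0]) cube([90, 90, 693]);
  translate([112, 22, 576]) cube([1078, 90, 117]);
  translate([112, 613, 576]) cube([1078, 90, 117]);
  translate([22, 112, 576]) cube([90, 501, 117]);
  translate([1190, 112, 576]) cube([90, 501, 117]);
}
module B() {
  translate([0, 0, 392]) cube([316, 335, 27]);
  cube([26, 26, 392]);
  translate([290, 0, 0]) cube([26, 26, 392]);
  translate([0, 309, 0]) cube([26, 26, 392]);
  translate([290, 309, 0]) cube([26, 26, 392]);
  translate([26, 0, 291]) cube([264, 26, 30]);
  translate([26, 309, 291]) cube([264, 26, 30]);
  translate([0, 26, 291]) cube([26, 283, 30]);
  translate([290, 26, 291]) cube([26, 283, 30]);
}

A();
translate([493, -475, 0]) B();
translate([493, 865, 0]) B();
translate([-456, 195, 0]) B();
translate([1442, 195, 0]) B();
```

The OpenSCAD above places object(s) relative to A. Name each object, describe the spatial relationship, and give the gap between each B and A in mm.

A is a table. B is a stool. Four stools sit around the table at the −y, +y, −x, +x sides. The gap between each stool and the table is 140 mm.

Each stool's nearest face is 140 mm from the table's bounding box.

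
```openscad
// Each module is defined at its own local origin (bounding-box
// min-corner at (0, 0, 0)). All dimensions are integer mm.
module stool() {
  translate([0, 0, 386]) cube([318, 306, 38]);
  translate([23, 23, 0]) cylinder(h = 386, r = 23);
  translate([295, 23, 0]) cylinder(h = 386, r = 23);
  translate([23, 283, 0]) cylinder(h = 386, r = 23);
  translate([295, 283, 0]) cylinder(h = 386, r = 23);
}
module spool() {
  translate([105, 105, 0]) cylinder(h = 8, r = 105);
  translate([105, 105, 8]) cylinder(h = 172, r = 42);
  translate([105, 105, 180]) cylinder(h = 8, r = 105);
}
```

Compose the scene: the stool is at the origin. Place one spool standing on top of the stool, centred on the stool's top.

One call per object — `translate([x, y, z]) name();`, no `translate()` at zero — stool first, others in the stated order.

stool();
translate([54, 48, 424]) spool();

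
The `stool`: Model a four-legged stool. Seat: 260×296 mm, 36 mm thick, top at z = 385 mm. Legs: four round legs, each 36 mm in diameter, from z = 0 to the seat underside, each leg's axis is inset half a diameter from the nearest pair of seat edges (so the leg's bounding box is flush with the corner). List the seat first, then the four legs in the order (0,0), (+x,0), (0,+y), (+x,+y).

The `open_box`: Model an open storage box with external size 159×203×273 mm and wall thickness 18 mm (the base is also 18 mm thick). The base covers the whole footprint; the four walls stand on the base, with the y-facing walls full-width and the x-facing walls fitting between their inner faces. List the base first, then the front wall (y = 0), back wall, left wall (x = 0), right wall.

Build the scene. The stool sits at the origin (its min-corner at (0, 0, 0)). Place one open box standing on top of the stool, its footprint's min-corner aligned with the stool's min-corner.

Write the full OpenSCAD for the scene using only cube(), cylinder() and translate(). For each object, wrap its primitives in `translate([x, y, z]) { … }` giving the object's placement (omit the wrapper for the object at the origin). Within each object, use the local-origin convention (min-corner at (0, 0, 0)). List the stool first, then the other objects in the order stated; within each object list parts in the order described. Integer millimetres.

translate([0, 0, 349]) cube([260, 296, 36]);
translate([18, 18, 0]) cylinder(h = 349, r = 18);
translate([242, 18, 0]) cylinder(h = 349, r = 18);
translate([18, 278, 0]) cylinder(h = 349, r = 18);
translate([242, 278, 0]) cylinder(h = 349, r = 18);
translate([0, 0, 385]) {
  cube([159, 203, 18]);
  translate([0, 0, 18]) cube([159, 18, 255]);
  translate([0, 185, 18]) cube([159, 18, 255]);
  translate([0, 18, 18]) cube([18, 167, 255]);
  translate([141, 18, 18]) cube([18, 167, 255]);
}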